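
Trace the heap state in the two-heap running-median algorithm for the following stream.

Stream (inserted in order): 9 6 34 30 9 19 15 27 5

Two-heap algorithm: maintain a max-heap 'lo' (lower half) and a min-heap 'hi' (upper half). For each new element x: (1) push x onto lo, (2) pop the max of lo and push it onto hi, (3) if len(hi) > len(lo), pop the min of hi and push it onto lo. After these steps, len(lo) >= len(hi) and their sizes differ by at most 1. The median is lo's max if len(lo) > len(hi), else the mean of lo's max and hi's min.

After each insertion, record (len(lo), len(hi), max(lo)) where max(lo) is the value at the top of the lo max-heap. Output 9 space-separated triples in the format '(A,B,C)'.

Step 1: insert 9 -> lo=[9] hi=[] -> (len(lo)=1, len(hi)=0, max(lo)=9)
Step 2: insert 6 -> lo=[6] hi=[9] -> (len(lo)=1, len(hi)=1, max(lo)=6)
Step 3: insert 34 -> lo=[6, 9] hi=[34] -> (len(lo)=2, len(hi)=1, max(lo)=9)
Step 4: insert 30 -> lo=[6, 9] hi=[30, 34] -> (len(lo)=2, len(hi)=2, max(lo)=9)
Step 5: insert 9 -> lo=[6, 9, 9] hi=[30, 34] -> (len(lo)=3, len(hi)=2, max(lo)=9)
Step 6: insert 19 -> lo=[6, 9, 9] hi=[19, 30, 34] -> (len(lo)=3, len(hi)=3, max(lo)=9)
Step 7: insert 15 -> lo=[6, 9, 9, 15] hi=[19, 30, 34] -> (len(lo)=4, len(hi)=3, max(lo)=15)
Step 8: insert 27 -> lo=[6, 9, 9, 15] hi=[19, 27, 30, 34] -> (len(lo)=4, len(hi)=4, max(lo)=15)
Step 9: insert 5 -> lo=[5, 6, 9, 9, 15] hi=[19, 27, 30, 34] -> (len(lo)=5, len(hi)=4, max(lo)=15)

Answer: (1,0,9) (1,1,6) (2,1,9) (2,2,9) (3,2,9) (3,3,9) (4,3,15) (4,4,15) (5,4,15)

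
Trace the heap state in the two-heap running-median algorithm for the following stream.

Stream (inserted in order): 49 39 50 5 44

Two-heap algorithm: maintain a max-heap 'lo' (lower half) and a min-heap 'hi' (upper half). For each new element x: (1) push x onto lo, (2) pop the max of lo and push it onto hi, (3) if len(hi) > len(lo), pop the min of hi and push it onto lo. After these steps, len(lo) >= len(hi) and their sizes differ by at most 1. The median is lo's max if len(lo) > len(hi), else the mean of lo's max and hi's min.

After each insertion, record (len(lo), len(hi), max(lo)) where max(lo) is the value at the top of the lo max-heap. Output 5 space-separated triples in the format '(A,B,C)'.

Step 1: insert 49 -> lo=[49] hi=[] -> (len(lo)=1, len(hi)=0, max(lo)=49)
Step 2: insert 39 -> lo=[39] hi=[49] -> (len(lo)=1, len(hi)=1, max(lo)=39)
Step 3: insert 50 -> lo=[39, 49] hi=[50] -> (len(lo)=2, len(hi)=1, max(lo)=49)
Step 4: insert 5 -> lo=[5, 39] hi=[49, 50] -> (len(lo)=2, len(hi)=2, max(lo)=39)
Step 5: insert 44 -> lo=[5, 39, 44] hi=[49, 50] -> (len(lo)=3, len(hi)=2, max(lo)=44)

Answer: (1,0,49) (1,1,39) (2,1,49) (2,2,39) (3,2,44)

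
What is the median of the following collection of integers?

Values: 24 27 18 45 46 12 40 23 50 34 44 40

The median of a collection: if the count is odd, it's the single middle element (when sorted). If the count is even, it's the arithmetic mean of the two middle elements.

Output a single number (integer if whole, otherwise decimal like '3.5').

Answer: 37

Derivation:
Step 1: insert 24 -> lo=[24] (size 1, max 24) hi=[] (size 0) -> median=24
Step 2: insert 27 -> lo=[24] (size 1, max 24) hi=[27] (size 1, min 27) -> median=25.5
Step 3: insert 18 -> lo=[18, 24] (size 2, max 24) hi=[27] (size 1, min 27) -> median=24
Step 4: insert 45 -> lo=[18, 24] (size 2, max 24) hi=[27, 45] (size 2, min 27) -> median=25.5
Step 5: insert 46 -> lo=[18, 24, 27] (size 3, max 27) hi=[45, 46] (size 2, min 45) -> median=27
Step 6: insert 12 -> lo=[12, 18, 24] (size 3, max 24) hi=[27, 45, 46] (size 3, min 27) -> median=25.5
Step 7: insert 40 -> lo=[12, 18, 24, 27] (size 4, max 27) hi=[40, 45, 46] (size 3, min 40) -> median=27
Step 8: insert 23 -> lo=[12, 18, 23, 24] (size 4, max 24) hi=[27, 40, 45, 46] (size 4, min 27) -> median=25.5
Step 9: insert 50 -> lo=[12, 18, 23, 24, 27] (size 5, max 27) hi=[40, 45, 46, 50] (size 4, min 40) -> median=27
Step 10: insert 34 -> lo=[12, 18, 23, 24, 27] (size 5, max 27) hi=[34, 40, 45, 46, 50] (size 5, min 34) -> median=30.5
Step 11: insert 44 -> lo=[12, 18, 23, 24, 27, 34] (size 6, max 34) hi=[40, 44, 45, 46, 50] (size 5, min 40) -> median=34
Step 12: insert 40 -> lo=[12, 18, 23, 24, 27, 34] (size 6, max 34) hi=[40, 40, 44, 45, 46, 50] (size 6, min 40) -> median=37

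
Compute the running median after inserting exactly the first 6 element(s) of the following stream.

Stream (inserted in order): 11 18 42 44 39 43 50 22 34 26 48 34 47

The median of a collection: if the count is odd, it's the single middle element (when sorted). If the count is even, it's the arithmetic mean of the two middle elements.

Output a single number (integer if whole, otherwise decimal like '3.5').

Step 1: insert 11 -> lo=[11] (size 1, max 11) hi=[] (size 0) -> median=11
Step 2: insert 18 -> lo=[11] (size 1, max 11) hi=[18] (size 1, min 18) -> median=14.5
Step 3: insert 42 -> lo=[11, 18] (size 2, max 18) hi=[42] (size 1, min 42) -> median=18
Step 4: insert 44 -> lo=[11, 18] (size 2, max 18) hi=[42, 44] (size 2, min 42) -> median=30
Step 5: insert 39 -> lo=[11, 18, 39] (size 3, max 39) hi=[42, 44] (size 2, min 42) -> median=39
Step 6: insert 43 -> lo=[11, 18, 39] (size 3, max 39) hi=[42, 43, 44] (size 3, min 42) -> median=40.5

Answer: 40.5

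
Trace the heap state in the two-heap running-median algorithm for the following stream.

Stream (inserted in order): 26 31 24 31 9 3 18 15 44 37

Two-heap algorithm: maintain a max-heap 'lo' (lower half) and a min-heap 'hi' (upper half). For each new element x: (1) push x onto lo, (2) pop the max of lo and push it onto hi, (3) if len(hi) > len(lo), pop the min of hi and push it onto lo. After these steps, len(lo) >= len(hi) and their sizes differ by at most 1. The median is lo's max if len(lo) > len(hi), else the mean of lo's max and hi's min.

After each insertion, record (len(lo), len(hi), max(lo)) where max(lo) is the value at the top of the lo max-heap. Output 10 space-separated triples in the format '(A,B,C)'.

Step 1: insert 26 -> lo=[26] hi=[] -> (len(lo)=1, len(hi)=0, max(lo)=26)
Step 2: insert 31 -> lo=[26] hi=[31] -> (len(lo)=1, len(hi)=1, max(lo)=26)
Step 3: insert 24 -> lo=[24, 26] hi=[31] -> (len(lo)=2, len(hi)=1, max(lo)=26)
Step 4: insert 31 -> lo=[24, 26] hi=[31, 31] -> (len(lo)=2, len(hi)=2, max(lo)=26)
Step 5: insert 9 -> lo=[9, 24, 26] hi=[31, 31] -> (len(lo)=3, len(hi)=2, max(lo)=26)
Step 6: insert 3 -> lo=[3, 9, 24] hi=[26, 31, 31] -> (len(lo)=3, len(hi)=3, max(lo)=24)
Step 7: insert 18 -> lo=[3, 9, 18, 24] hi=[26, 31, 31] -> (len(lo)=4, len(hi)=3, max(lo)=24)
Step 8: insert 15 -> lo=[3, 9, 15, 18] hi=[24, 26, 31, 31] -> (len(lo)=4, len(hi)=4, max(lo)=18)
Step 9: insert 44 -> lo=[3, 9, 15, 18, 24] hi=[26, 31, 31, 44] -> (len(lo)=5, len(hi)=4, max(lo)=24)
Step 10: insert 37 -> lo=[3, 9, 15, 18, 24] hi=[26, 31, 31, 37, 44] -> (len(lo)=5, len(hi)=5, max(lo)=24)

Answer: (1,0,26) (1,1,26) (2,1,26) (2,2,26) (3,2,26) (3,3,24) (4,3,24) (4,4,18) (5,4,24) (5,5,24)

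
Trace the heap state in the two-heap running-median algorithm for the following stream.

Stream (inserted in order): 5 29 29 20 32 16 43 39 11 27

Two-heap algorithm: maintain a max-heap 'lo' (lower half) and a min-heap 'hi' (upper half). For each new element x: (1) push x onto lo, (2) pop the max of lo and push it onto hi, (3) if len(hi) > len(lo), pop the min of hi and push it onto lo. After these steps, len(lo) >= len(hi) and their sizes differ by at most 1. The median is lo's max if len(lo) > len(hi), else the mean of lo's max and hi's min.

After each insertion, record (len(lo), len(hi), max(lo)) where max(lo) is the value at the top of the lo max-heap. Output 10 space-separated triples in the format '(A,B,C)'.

Step 1: insert 5 -> lo=[5] hi=[] -> (len(lo)=1, len(hi)=0, max(lo)=5)
Step 2: insert 29 -> lo=[5] hi=[29] -> (len(lo)=1, len(hi)=1, max(lo)=5)
Step 3: insert 29 -> lo=[5, 29] hi=[29] -> (len(lo)=2, len(hi)=1, max(lo)=29)
Step 4: insert 20 -> lo=[5, 20] hi=[29, 29] -> (len(lo)=2, len(hi)=2, max(lo)=20)
Step 5: insert 32 -> lo=[5, 20, 29] hi=[29, 32] -> (len(lo)=3, len(hi)=2, max(lo)=29)
Step 6: insert 16 -> lo=[5, 16, 20] hi=[29, 29, 32] -> (len(lo)=3, len(hi)=3, max(lo)=20)
Step 7: insert 43 -> lo=[5, 16, 20, 29] hi=[29, 32, 43] -> (len(lo)=4, len(hi)=3, max(lo)=29)
Step 8: insert 39 -> lo=[5, 16, 20, 29] hi=[29, 32, 39, 43] -> (len(lo)=4, len(hi)=4, max(lo)=29)
Step 9: insert 11 -> lo=[5, 11, 16, 20, 29] hi=[29, 32, 39, 43] -> (len(lo)=5, len(hi)=4, max(lo)=29)
Step 10: insert 27 -> lo=[5, 11, 16, 20, 27] hi=[29, 29, 32, 39, 43] -> (len(lo)=5, len(hi)=5, max(lo)=27)

Answer: (1,0,5) (1,1,5) (2,1,29) (2,2,20) (3,2,29) (3,3,20) (4,3,29) (4,4,29) (5,4,29) (5,5,27)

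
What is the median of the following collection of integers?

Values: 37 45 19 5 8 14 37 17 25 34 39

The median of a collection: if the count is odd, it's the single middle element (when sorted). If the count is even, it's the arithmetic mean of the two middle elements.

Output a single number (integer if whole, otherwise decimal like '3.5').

Step 1: insert 37 -> lo=[37] (size 1, max 37) hi=[] (size 0) -> median=37
Step 2: insert 45 -> lo=[37] (size 1, max 37) hi=[45] (size 1, min 45) -> median=41
Step 3: insert 19 -> lo=[19, 37] (size 2, max 37) hi=[45] (size 1, min 45) -> median=37
Step 4: insert 5 -> lo=[5, 19] (size 2, max 19) hi=[37, 45] (size 2, min 37) -> median=28
Step 5: insert 8 -> lo=[5, 8, 19] (size 3, max 19) hi=[37, 45] (size 2, min 37) -> median=19
Step 6: insert 14 -> lo=[5, 8, 14] (size 3, max 14) hi=[19, 37, 45] (size 3, min 19) -> median=16.5
Step 7: insert 37 -> lo=[5, 8, 14, 19] (size 4, max 19) hi=[37, 37, 45] (size 3, min 37) -> median=19
Step 8: insert 17 -> lo=[5, 8, 14, 17] (size 4, max 17) hi=[19, 37, 37, 45] (size 4, min 19) -> median=18
Step 9: insert 25 -> lo=[5, 8, 14, 17, 19] (size 5, max 19) hi=[25, 37, 37, 45] (size 4, min 25) -> median=19
Step 10: insert 34 -> lo=[5, 8, 14, 17, 19] (size 5, max 19) hi=[25, 34, 37, 37, 45] (size 5, min 25) -> median=22
Step 11: insert 39 -> lo=[5, 8, 14, 17, 19, 25] (size 6, max 25) hi=[34, 37, 37, 39, 45] (size 5, min 34) -> median=25

Answer: 25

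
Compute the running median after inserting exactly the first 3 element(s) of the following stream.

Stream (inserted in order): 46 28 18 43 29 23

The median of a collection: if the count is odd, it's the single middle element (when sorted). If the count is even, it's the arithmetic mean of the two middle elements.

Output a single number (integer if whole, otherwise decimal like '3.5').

Answer: 28

Derivation:
Step 1: insert 46 -> lo=[46] (size 1, max 46) hi=[] (size 0) -> median=46
Step 2: insert 28 -> lo=[28] (size 1, max 28) hi=[46] (size 1, min 46) -> median=37
Step 3: insert 18 -> lo=[18, 28] (size 2, max 28) hi=[46] (size 1, min 46) -> median=28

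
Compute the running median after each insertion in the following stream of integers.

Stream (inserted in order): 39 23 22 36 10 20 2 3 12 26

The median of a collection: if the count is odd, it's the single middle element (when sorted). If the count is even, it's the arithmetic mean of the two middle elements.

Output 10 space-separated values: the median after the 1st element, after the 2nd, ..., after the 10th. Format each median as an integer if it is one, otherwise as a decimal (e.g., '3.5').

Answer: 39 31 23 29.5 23 22.5 22 21 20 21

Derivation:
Step 1: insert 39 -> lo=[39] (size 1, max 39) hi=[] (size 0) -> median=39
Step 2: insert 23 -> lo=[23] (size 1, max 23) hi=[39] (size 1, min 39) -> median=31
Step 3: insert 22 -> lo=[22, 23] (size 2, max 23) hi=[39] (size 1, min 39) -> median=23
Step 4: insert 36 -> lo=[22, 23] (size 2, max 23) hi=[36, 39] (size 2, min 36) -> median=29.5
Step 5: insert 10 -> lo=[10, 22, 23] (size 3, max 23) hi=[36, 39] (size 2, min 36) -> median=23
Step 6: insert 20 -> lo=[10, 20, 22] (size 3, max 22) hi=[23, 36, 39] (size 3, min 23) -> median=22.5
Step 7: insert 2 -> lo=[2, 10, 20, 22] (size 4, max 22) hi=[23, 36, 39] (size 3, min 23) -> median=22
Step 8: insert 3 -> lo=[2, 3, 10, 20] (size 4, max 20) hi=[22, 23, 36, 39] (size 4, min 22) -> median=21
Step 9: insert 12 -> lo=[2, 3, 10, 12, 20] (size 5, max 20) hi=[22, 23, 36, 39] (size 4, min 22) -> median=20
Step 10: insert 26 -> lo=[2, 3, 10, 12, 20] (size 5, max 20) hi=[22, 23, 26, 36, 39] (size 5, min 22) -> median=21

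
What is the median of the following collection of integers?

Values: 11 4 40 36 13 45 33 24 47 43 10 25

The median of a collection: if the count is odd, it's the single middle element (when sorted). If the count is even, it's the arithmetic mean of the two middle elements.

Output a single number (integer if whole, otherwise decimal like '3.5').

Answer: 29

Derivation:
Step 1: insert 11 -> lo=[11] (size 1, max 11) hi=[] (size 0) -> median=11
Step 2: insert 4 -> lo=[4] (size 1, max 4) hi=[11] (size 1, min 11) -> median=7.5
Step 3: insert 40 -> lo=[4, 11] (size 2, max 11) hi=[40] (size 1, min 40) -> median=11
Step 4: insert 36 -> lo=[4, 11] (size 2, max 11) hi=[36, 40] (size 2, min 36) -> median=23.5
Step 5: insert 13 -> lo=[4, 11, 13] (size 3, max 13) hi=[36, 40] (size 2, min 36) -> median=13
Step 6: insert 45 -> lo=[4, 11, 13] (size 3, max 13) hi=[36, 40, 45] (size 3, min 36) -> median=24.5
Step 7: insert 33 -> lo=[4, 11, 13, 33] (size 4, max 33) hi=[36, 40, 45] (size 3, min 36) -> median=33
Step 8: insert 24 -> lo=[4, 11, 13, 24] (size 4, max 24) hi=[33, 36, 40, 45] (size 4, min 33) -> median=28.5
Step 9: insert 47 -> lo=[4, 11, 13, 24, 33] (size 5, max 33) hi=[36, 40, 45, 47] (size 4, min 36) -> median=33
Step 10: insert 43 -> lo=[4, 11, 13, 24, 33] (size 5, max 33) hi=[36, 40, 43, 45, 47] (size 5, min 36) -> median=34.5
Step 11: insert 10 -> lo=[4, 10, 11, 13, 24, 33] (size 6, max 33) hi=[36, 40, 43, 45, 47] (size 5, min 36) -> median=33
Step 12: insert 25 -> lo=[4, 10, 11, 13, 24, 25] (size 6, max 25) hi=[33, 36, 40, 43, 45, 47] (size 6, min 33) -> median=29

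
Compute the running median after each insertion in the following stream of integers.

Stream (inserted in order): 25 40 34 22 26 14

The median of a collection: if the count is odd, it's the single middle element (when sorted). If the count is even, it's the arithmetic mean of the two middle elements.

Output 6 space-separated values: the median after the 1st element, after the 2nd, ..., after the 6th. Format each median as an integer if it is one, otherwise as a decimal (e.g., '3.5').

Step 1: insert 25 -> lo=[25] (size 1, max 25) hi=[] (size 0) -> median=25
Step 2: insert 40 -> lo=[25] (size 1, max 25) hi=[40] (size 1, min 40) -> median=32.5
Step 3: insert 34 -> lo=[25, 34] (size 2, max 34) hi=[40] (size 1, min 40) -> median=34
Step 4: insert 22 -> lo=[22, 25] (size 2, max 25) hi=[34, 40] (size 2, min 34) -> median=29.5
Step 5: insert 26 -> lo=[22, 25, 26] (size 3, max 26) hi=[34, 40] (size 2, min 34) -> median=26
Step 6: insert 14 -> lo=[14, 22, 25] (size 3, max 25) hi=[26, 34, 40] (size 3, min 26) -> median=25.5

Answer: 25 32.5 34 29.5 26 25.5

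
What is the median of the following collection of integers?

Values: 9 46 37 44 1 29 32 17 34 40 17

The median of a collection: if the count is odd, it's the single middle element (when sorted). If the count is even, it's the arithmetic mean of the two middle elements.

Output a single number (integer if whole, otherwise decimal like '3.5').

Answer: 32

Derivation:
Step 1: insert 9 -> lo=[9] (size 1, max 9) hi=[] (size 0) -> median=9
Step 2: insert 46 -> lo=[9] (size 1, max 9) hi=[46] (size 1, min 46) -> median=27.5
Step 3: insert 37 -> lo=[9, 37] (size 2, max 37) hi=[46] (size 1, min 46) -> median=37
Step 4: insert 44 -> lo=[9, 37] (size 2, max 37) hi=[44, 46] (size 2, min 44) -> median=40.5
Step 5: insert 1 -> lo=[1, 9, 37] (size 3, max 37) hi=[44, 46] (size 2, min 44) -> median=37
Step 6: insert 29 -> lo=[1, 9, 29] (size 3, max 29) hi=[37, 44, 46] (size 3, min 37) -> median=33
Step 7: insert 32 -> lo=[1, 9, 29, 32] (size 4, max 32) hi=[37, 44, 46] (size 3, min 37) -> median=32
Step 8: insert 17 -> lo=[1, 9, 17, 29] (size 4, max 29) hi=[32, 37, 44, 46] (size 4, min 32) -> median=30.5
Step 9: insert 34 -> lo=[1, 9, 17, 29, 32] (size 5, max 32) hi=[34, 37, 44, 46] (size 4, min 34) -> median=32
Step 10: insert 40 -> lo=[1, 9, 17, 29, 32] (size 5, max 32) hi=[34, 37, 40, 44, 46] (size 5, min 34) -> median=33
Step 11: insert 17 -> lo=[1, 9, 17, 17, 29, 32] (size 6, max 32) hi=[34, 37, 40, 44, 46] (size 5, min 34) -> median=32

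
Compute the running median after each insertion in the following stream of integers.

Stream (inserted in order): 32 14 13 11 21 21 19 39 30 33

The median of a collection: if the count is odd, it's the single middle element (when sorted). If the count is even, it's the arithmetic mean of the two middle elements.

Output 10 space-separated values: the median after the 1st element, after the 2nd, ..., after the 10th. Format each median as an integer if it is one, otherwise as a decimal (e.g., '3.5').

Answer: 32 23 14 13.5 14 17.5 19 20 21 21

Derivation:
Step 1: insert 32 -> lo=[32] (size 1, max 32) hi=[] (size 0) -> median=32
Step 2: insert 14 -> lo=[14] (size 1, max 14) hi=[32] (size 1, min 32) -> median=23
Step 3: insert 13 -> lo=[13, 14] (size 2, max 14) hi=[32] (size 1, min 32) -> median=14
Step 4: insert 11 -> lo=[11, 13] (size 2, max 13) hi=[14, 32] (size 2, min 14) -> median=13.5
Step 5: insert 21 -> lo=[11, 13, 14] (size 3, max 14) hi=[21, 32] (size 2, min 21) -> median=14
Step 6: insert 21 -> lo=[11, 13, 14] (size 3, max 14) hi=[21, 21, 32] (size 3, min 21) -> median=17.5
Step 7: insert 19 -> lo=[11, 13, 14, 19] (size 4, max 19) hi=[21, 21, 32] (size 3, min 21) -> median=19
Step 8: insert 39 -> lo=[11, 13, 14, 19] (size 4, max 19) hi=[21, 21, 32, 39] (size 4, min 21) -> median=20
Step 9: insert 30 -> lo=[11, 13, 14, 19, 21] (size 5, max 21) hi=[21, 30, 32, 39] (size 4, min 21) -> median=21
Step 10: insert 33 -> lo=[11, 13, 14, 19, 21] (size 5, max 21) hi=[21, 30, 32, 33, 39] (size 5, min 21) -> median=21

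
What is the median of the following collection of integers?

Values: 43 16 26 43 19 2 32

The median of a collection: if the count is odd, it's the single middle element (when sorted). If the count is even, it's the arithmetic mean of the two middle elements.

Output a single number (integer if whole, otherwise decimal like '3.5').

Answer: 26

Derivation:
Step 1: insert 43 -> lo=[43] (size 1, max 43) hi=[] (size 0) -> median=43
Step 2: insert 16 -> lo=[16] (size 1, max 16) hi=[43] (size 1, min 43) -> median=29.5
Step 3: insert 26 -> lo=[16, 26] (size 2, max 26) hi=[43] (size 1, min 43) -> median=26
Step 4: insert 43 -> lo=[16, 26] (size 2, max 26) hi=[43, 43] (size 2, min 43) -> median=34.5
Step 5: insert 19 -> lo=[16, 19, 26] (size 3, max 26) hi=[43, 43] (size 2, min 43) -> median=26
Step 6: insert 2 -> lo=[2, 16, 19] (size 3, max 19) hi=[26, 43, 43] (size 3, min 26) -> median=22.5
Step 7: insert 32 -> lo=[2, 16, 19, 26] (size 4, max 26) hi=[32, 43, 43] (size 3, min 32) -> median=26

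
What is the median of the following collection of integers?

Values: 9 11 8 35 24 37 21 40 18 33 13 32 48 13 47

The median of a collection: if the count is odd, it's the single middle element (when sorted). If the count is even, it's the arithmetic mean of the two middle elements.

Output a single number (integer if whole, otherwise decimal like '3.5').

Answer: 24

Derivation:
Step 1: insert 9 -> lo=[9] (size 1, max 9) hi=[] (size 0) -> median=9
Step 2: insert 11 -> lo=[9] (size 1, max 9) hi=[11] (size 1, min 11) -> median=10
Step 3: insert 8 -> lo=[8, 9] (size 2, max 9) hi=[11] (size 1, min 11) -> median=9
Step 4: insert 35 -> lo=[8, 9] (size 2, max 9) hi=[11, 35] (size 2, min 11) -> median=10
Step 5: insert 24 -> lo=[8, 9, 11] (size 3, max 11) hi=[24, 35] (size 2, min 24) -> median=11
Step 6: insert 37 -> lo=[8, 9, 11] (size 3, max 11) hi=[24, 35, 37] (size 3, min 24) -> median=17.5
Step 7: insert 21 -> lo=[8, 9, 11, 21] (size 4, max 21) hi=[24, 35, 37] (size 3, min 24) -> median=21
Step 8: insert 40 -> lo=[8, 9, 11, 21] (size 4, max 21) hi=[24, 35, 37, 40] (size 4, min 24) -> median=22.5
Step 9: insert 18 -> lo=[8, 9, 11, 18, 21] (size 5, max 21) hi=[24, 35, 37, 40] (size 4, min 24) -> median=21
Step 10: insert 33 -> lo=[8, 9, 11, 18, 21] (size 5, max 21) hi=[24, 33, 35, 37, 40] (size 5, min 24) -> median=22.5
Step 11: insert 13 -> lo=[8, 9, 11, 13, 18, 21] (size 6, max 21) hi=[24, 33, 35, 37, 40] (size 5, min 24) -> median=21
Step 12: insert 32 -> lo=[8, 9, 11, 13, 18, 21] (size 6, max 21) hi=[24, 32, 33, 35, 37, 40] (size 6, min 24) -> median=22.5
Step 13: insert 48 -> lo=[8, 9, 11, 13, 18, 21, 24] (size 7, max 24) hi=[32, 33, 35, 37, 40, 48] (size 6, min 32) -> median=24
Step 14: insert 13 -> lo=[8, 9, 11, 13, 13, 18, 21] (size 7, max 21) hi=[24, 32, 33, 35, 37, 40, 48] (size 7, min 24) -> median=22.5
Step 15: insert 47 -> lo=[8, 9, 11, 13, 13, 18, 21, 24] (size 8, max 24) hi=[32, 33, 35, 37, 40, 47, 48] (size 7, min 32) -> median=24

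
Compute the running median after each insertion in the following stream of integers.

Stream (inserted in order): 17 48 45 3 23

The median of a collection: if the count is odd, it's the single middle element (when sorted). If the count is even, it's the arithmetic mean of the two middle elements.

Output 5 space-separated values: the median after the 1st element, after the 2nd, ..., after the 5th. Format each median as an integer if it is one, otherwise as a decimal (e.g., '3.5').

Answer: 17 32.5 45 31 23

Derivation:
Step 1: insert 17 -> lo=[17] (size 1, max 17) hi=[] (size 0) -> median=17
Step 2: insert 48 -> lo=[17] (size 1, max 17) hi=[48] (size 1, min 48) -> median=32.5
Step 3: insert 45 -> lo=[17, 45] (size 2, max 45) hi=[48] (size 1, min 48) -> median=45
Step 4: insert 3 -> lo=[3, 17] (size 2, max 17) hi=[45, 48] (size 2, min 45) -> median=31
Step 5: insert 23 -> lo=[3, 17, 23] (size 3, max 23) hi=[45, 48] (size 2, min 45) -> median=23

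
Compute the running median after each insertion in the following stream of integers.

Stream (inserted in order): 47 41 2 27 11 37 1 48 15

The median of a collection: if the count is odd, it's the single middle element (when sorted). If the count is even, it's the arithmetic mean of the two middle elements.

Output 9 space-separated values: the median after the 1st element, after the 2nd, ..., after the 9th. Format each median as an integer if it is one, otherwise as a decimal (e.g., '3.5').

Step 1: insert 47 -> lo=[47] (size 1, max 47) hi=[] (size 0) -> median=47
Step 2: insert 41 -> lo=[41] (size 1, max 41) hi=[47] (size 1, min 47) -> median=44
Step 3: insert 2 -> lo=[2, 41] (size 2, max 41) hi=[47] (size 1, min 47) -> median=41
Step 4: insert 27 -> lo=[2, 27] (size 2, max 27) hi=[41, 47] (size 2, min 41) -> median=34
Step 5: insert 11 -> lo=[2, 11, 27] (size 3, max 27) hi=[41, 47] (size 2, min 41) -> median=27
Step 6: insert 37 -> lo=[2, 11, 27] (size 3, max 27) hi=[37, 41, 47] (size 3, min 37) -> median=32
Step 7: insert 1 -> lo=[1, 2, 11, 27] (size 4, max 27) hi=[37, 41, 47] (size 3, min 37) -> median=27
Step 8: insert 48 -> lo=[1, 2, 11, 27] (size 4, max 27) hi=[37, 41, 47, 48] (size 4, min 37) -> median=32
Step 9: insert 15 -> lo=[1, 2, 11, 15, 27] (size 5, max 27) hi=[37, 41, 47, 48] (size 4, min 37) -> median=27

Answer: 47 44 41 34 27 32 27 32 27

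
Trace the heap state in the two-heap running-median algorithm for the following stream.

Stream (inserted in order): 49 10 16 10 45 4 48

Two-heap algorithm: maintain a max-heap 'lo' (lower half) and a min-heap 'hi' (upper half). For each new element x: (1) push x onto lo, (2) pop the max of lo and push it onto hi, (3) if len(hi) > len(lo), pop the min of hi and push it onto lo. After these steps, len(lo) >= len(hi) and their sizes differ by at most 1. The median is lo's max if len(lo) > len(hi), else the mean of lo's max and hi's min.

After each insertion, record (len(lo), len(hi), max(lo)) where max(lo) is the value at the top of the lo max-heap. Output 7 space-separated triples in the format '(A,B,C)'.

Answer: (1,0,49) (1,1,10) (2,1,16) (2,2,10) (3,2,16) (3,3,10) (4,3,16)

Derivation:
Step 1: insert 49 -> lo=[49] hi=[] -> (len(lo)=1, len(hi)=0, max(lo)=49)
Step 2: insert 10 -> lo=[10] hi=[49] -> (len(lo)=1, len(hi)=1, max(lo)=10)
Step 3: insert 16 -> lo=[10, 16] hi=[49] -> (len(lo)=2, len(hi)=1, max(lo)=16)
Step 4: insert 10 -> lo=[10, 10] hi=[16, 49] -> (len(lo)=2, len(hi)=2, max(lo)=10)
Step 5: insert 45 -> lo=[10, 10, 16] hi=[45, 49] -> (len(lo)=3, len(hi)=2, max(lo)=16)
Step 6: insert 4 -> lo=[4, 10, 10] hi=[16, 45, 49] -> (len(lo)=3, len(hi)=3, max(lo)=10)
Step 7: insert 48 -> lo=[4, 10, 10, 16] hi=[45, 48, 49] -> (len(lo)=4, len(hi)=3, max(lo)=16)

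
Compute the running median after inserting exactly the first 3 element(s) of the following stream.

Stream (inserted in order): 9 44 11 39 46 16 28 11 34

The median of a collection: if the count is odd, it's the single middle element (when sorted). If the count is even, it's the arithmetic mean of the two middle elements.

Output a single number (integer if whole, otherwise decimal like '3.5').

Step 1: insert 9 -> lo=[9] (size 1, max 9) hi=[] (size 0) -> median=9
Step 2: insert 44 -> lo=[9] (size 1, max 9) hi=[44] (size 1, min 44) -> median=26.5
Step 3: insert 11 -> lo=[9, 11] (size 2, max 11) hi=[44] (size 1, min 44) -> median=11

Answer: 11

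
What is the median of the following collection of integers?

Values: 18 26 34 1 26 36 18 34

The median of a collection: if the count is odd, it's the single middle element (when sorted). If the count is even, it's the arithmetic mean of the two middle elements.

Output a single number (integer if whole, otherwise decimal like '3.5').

Answer: 26

Derivation:
Step 1: insert 18 -> lo=[18] (size 1, max 18) hi=[] (size 0) -> median=18
Step 2: insert 26 -> lo=[18] (size 1, max 18) hi=[26] (size 1, min 26) -> median=22
Step 3: insert 34 -> lo=[18, 26] (size 2, max 26) hi=[34] (size 1, min 34) -> median=26
Step 4: insert 1 -> lo=[1, 18] (size 2, max 18) hi=[26, 34] (size 2, min 26) -> median=22
Step 5: insert 26 -> lo=[1, 18, 26] (size 3, max 26) hi=[26, 34] (size 2, min 26) -> median=26
Step 6: insert 36 -> lo=[1, 18, 26] (size 3, max 26) hi=[26, 34, 36] (size 3, min 26) -> median=26
Step 7: insert 18 -> lo=[1, 18, 18, 26] (size 4, max 26) hi=[26, 34, 36] (size 3, min 26) -> median=26
Step 8: insert 34 -> lo=[1, 18, 18, 26] (size 4, max 26) hi=[26, 34, 34, 36] (size 4, min 26) -> median=26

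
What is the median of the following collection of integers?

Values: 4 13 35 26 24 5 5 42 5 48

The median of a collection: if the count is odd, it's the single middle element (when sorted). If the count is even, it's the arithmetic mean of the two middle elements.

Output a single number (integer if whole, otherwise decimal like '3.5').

Step 1: insert 4 -> lo=[4] (size 1, max 4) hi=[] (size 0) -> median=4
Step 2: insert 13 -> lo=[4] (size 1, max 4) hi=[13] (size 1, min 13) -> median=8.5
Step 3: insert 35 -> lo=[4, 13] (size 2, max 13) hi=[35] (size 1, min 35) -> median=13
Step 4: insert 26 -> lo=[4, 13] (size 2, max 13) hi=[26, 35] (size 2, min 26) -> median=19.5
Step 5: insert 24 -> lo=[4, 13, 24] (size 3, max 24) hi=[26, 35] (size 2, min 26) -> median=24
Step 6: insert 5 -> lo=[4, 5, 13] (size 3, max 13) hi=[24, 26, 35] (size 3, min 24) -> median=18.5
Step 7: insert 5 -> lo=[4, 5, 5, 13] (size 4, max 13) hi=[24, 26, 35] (size 3, min 24) -> median=13
Step 8: insert 42 -> lo=[4, 5, 5, 13] (size 4, max 13) hi=[24, 26, 35, 42] (size 4, min 24) -> median=18.5
Step 9: insert 5 -> lo=[4, 5, 5, 5, 13] (size 5, max 13) hi=[24, 26, 35, 42] (size 4, min 24) -> median=13
Step 10: insert 48 -> lo=[4, 5, 5, 5, 13] (size 5, max 13) hi=[24, 26, 35, 42, 48] (size 5, min 24) -> median=18.5

Answer: 18.5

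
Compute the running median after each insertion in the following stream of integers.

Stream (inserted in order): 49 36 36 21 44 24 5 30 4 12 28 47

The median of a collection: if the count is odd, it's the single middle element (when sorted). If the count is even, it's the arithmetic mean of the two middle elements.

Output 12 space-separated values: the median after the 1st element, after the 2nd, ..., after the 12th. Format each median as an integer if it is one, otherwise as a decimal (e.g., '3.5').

Step 1: insert 49 -> lo=[49] (size 1, max 49) hi=[] (size 0) -> median=49
Step 2: insert 36 -> lo=[36] (size 1, max 36) hi=[49] (size 1, min 49) -> median=42.5
Step 3: insert 36 -> lo=[36, 36] (size 2, max 36) hi=[49] (size 1, min 49) -> median=36
Step 4: insert 21 -> lo=[21, 36] (size 2, max 36) hi=[36, 49] (size 2, min 36) -> median=36
Step 5: insert 44 -> lo=[21, 36, 36] (size 3, max 36) hi=[44, 49] (size 2, min 44) -> median=36
Step 6: insert 24 -> lo=[21, 24, 36] (size 3, max 36) hi=[36, 44, 49] (size 3, min 36) -> median=36
Step 7: insert 5 -> lo=[5, 21, 24, 36] (size 4, max 36) hi=[36, 44, 49] (size 3, min 36) -> median=36
Step 8: insert 30 -> lo=[5, 21, 24, 30] (size 4, max 30) hi=[36, 36, 44, 49] (size 4, min 36) -> median=33
Step 9: insert 4 -> lo=[4, 5, 21, 24, 30] (size 5, max 30) hi=[36, 36, 44, 49] (size 4, min 36) -> median=30
Step 10: insert 12 -> lo=[4, 5, 12, 21, 24] (size 5, max 24) hi=[30, 36, 36, 44, 49] (size 5, min 30) -> median=27
Step 11: insert 28 -> lo=[4, 5, 12, 21, 24, 28] (size 6, max 28) hi=[30, 36, 36, 44, 49] (size 5, min 30) -> median=28
Step 12: insert 47 -> lo=[4, 5, 12, 21, 24, 28] (size 6, max 28) hi=[30, 36, 36, 44, 47, 49] (size 6, min 30) -> median=29

Answer: 49 42.5 36 36 36 36 36 33 30 27 28 29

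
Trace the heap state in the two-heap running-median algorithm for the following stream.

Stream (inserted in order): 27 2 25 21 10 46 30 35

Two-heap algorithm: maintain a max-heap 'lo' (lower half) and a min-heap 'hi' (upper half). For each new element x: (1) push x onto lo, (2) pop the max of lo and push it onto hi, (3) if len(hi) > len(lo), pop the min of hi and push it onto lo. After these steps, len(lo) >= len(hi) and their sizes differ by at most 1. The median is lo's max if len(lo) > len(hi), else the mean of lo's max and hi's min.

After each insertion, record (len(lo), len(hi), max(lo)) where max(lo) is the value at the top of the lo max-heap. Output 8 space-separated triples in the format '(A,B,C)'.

Answer: (1,0,27) (1,1,2) (2,1,25) (2,2,21) (3,2,21) (3,3,21) (4,3,25) (4,4,25)

Derivation:
Step 1: insert 27 -> lo=[27] hi=[] -> (len(lo)=1, len(hi)=0, max(lo)=27)
Step 2: insert 2 -> lo=[2] hi=[27] -> (len(lo)=1, len(hi)=1, max(lo)=2)
Step 3: insert 25 -> lo=[2, 25] hi=[27] -> (len(lo)=2, len(hi)=1, max(lo)=25)
Step 4: insert 21 -> lo=[2, 21] hi=[25, 27] -> (len(lo)=2, len(hi)=2, max(lo)=21)
Step 5: insert 10 -> lo=[2, 10, 21] hi=[25, 27] -> (len(lo)=3, len(hi)=2, max(lo)=21)
Step 6: insert 46 -> lo=[2, 10, 21] hi=[25, 27, 46] -> (len(lo)=3, len(hi)=3, max(lo)=21)
Step 7: insert 30 -> lo=[2, 10, 21, 25] hi=[27, 30, 46] -> (len(lo)=4, len(hi)=3, max(lo)=25)
Step 8: insert 35 -> lo=[2, 10, 21, 25] hi=[27, 30, 35, 46] -> (len(lo)=4, len(hi)=4, max(lo)=25)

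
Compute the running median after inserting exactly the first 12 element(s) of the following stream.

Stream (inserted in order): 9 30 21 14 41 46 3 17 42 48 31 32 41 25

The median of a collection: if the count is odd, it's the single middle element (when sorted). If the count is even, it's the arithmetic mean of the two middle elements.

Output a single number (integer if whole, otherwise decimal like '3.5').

Step 1: insert 9 -> lo=[9] (size 1, max 9) hi=[] (size 0) -> median=9
Step 2: insert 30 -> lo=[9] (size 1, max 9) hi=[30] (size 1, min 30) -> median=19.5
Step 3: insert 21 -> lo=[9, 21] (size 2, max 21) hi=[30] (size 1, min 30) -> median=21
Step 4: insert 14 -> lo=[9, 14] (size 2, max 14) hi=[21, 30] (size 2, min 21) -> median=17.5
Step 5: insert 41 -> lo=[9, 14, 21] (size 3, max 21) hi=[30, 41] (size 2, min 30) -> median=21
Step 6: insert 46 -> lo=[9, 14, 21] (size 3, max 21) hi=[30, 41, 46] (size 3, min 30) -> median=25.5
Step 7: insert 3 -> lo=[3, 9, 14, 21] (size 4, max 21) hi=[30, 41, 46] (size 3, min 30) -> median=21
Step 8: insert 17 -> lo=[3, 9, 14, 17] (size 4, max 17) hi=[21, 30, 41, 46] (size 4, min 21) -> median=19
Step 9: insert 42 -> lo=[3, 9, 14, 17, 21] (size 5, max 21) hi=[30, 41, 42, 46] (size 4, min 30) -> median=21
Step 10: insert 48 -> lo=[3, 9, 14, 17, 21] (size 5, max 21) hi=[30, 41, 42, 46, 48] (size 5, min 30) -> median=25.5
Step 11: insert 31 -> lo=[3, 9, 14, 17, 21, 30] (size 6, max 30) hi=[31, 41, 42, 46, 48] (size 5, min 31) -> median=30
Step 12: insert 32 -> lo=[3, 9, 14, 17, 21, 30] (size 6, max 30) hi=[31, 32, 41, 42, 46, 48] (size 6, min 31) -> median=30.5

Answer: 30.5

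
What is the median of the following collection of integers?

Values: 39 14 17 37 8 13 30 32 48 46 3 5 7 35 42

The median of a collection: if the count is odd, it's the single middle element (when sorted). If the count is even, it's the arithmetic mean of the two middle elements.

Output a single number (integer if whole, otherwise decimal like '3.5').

Answer: 30

Derivation:
Step 1: insert 39 -> lo=[39] (size 1, max 39) hi=[] (size 0) -> median=39
Step 2: insert 14 -> lo=[14] (size 1, max 14) hi=[39] (size 1, min 39) -> median=26.5
Step 3: insert 17 -> lo=[14, 17] (size 2, max 17) hi=[39] (size 1, min 39) -> median=17
Step 4: insert 37 -> lo=[14, 17] (size 2, max 17) hi=[37, 39] (size 2, min 37) -> median=27
Step 5: insert 8 -> lo=[8, 14, 17] (size 3, max 17) hi=[37, 39] (size 2, min 37) -> median=17
Step 6: insert 13 -> lo=[8, 13, 14] (size 3, max 14) hi=[17, 37, 39] (size 3, min 17) -> median=15.5
Step 7: insert 30 -> lo=[8, 13, 14, 17] (size 4, max 17) hi=[30, 37, 39] (size 3, min 30) -> median=17
Step 8: insert 32 -> lo=[8, 13, 14, 17] (size 4, max 17) hi=[30, 32, 37, 39] (size 4, min 30) -> median=23.5
Step 9: insert 48 -> lo=[8, 13, 14, 17, 30] (size 5, max 30) hi=[32, 37, 39, 48] (size 4, min 32) -> median=30
Step 10: insert 46 -> lo=[8, 13, 14, 17, 30] (size 5, max 30) hi=[32, 37, 39, 46, 48] (size 5, min 32) -> median=31
Step 11: insert 3 -> lo=[3, 8, 13, 14, 17, 30] (size 6, max 30) hi=[32, 37, 39, 46, 48] (size 5, min 32) -> median=30
Step 12: insert 5 -> lo=[3, 5, 8, 13, 14, 17] (size 6, max 17) hi=[30, 32, 37, 39, 46, 48] (size 6, min 30) -> median=23.5
Step 13: insert 7 -> lo=[3, 5, 7, 8, 13, 14, 17] (size 7, max 17) hi=[30, 32, 37, 39, 46, 48] (size 6, min 30) -> median=17
Step 14: insert 35 -> lo=[3, 5, 7, 8, 13, 14, 17] (size 7, max 17) hi=[30, 32, 35, 37, 39, 46, 48] (size 7, min 30) -> median=23.5
Step 15: insert 42 -> lo=[3, 5, 7, 8, 13, 14, 17, 30] (size 8, max 30) hi=[32, 35, 37, 39, 42, 46, 48] (size 7, min 32) -> median=30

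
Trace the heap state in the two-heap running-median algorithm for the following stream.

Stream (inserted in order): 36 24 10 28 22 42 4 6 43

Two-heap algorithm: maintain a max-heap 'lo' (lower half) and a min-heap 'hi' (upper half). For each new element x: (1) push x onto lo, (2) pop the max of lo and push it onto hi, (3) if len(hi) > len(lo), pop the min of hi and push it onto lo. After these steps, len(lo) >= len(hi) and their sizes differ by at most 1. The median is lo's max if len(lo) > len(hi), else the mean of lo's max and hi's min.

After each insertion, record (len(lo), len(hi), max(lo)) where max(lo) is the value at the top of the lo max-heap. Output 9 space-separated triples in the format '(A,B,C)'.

Step 1: insert 36 -> lo=[36] hi=[] -> (len(lo)=1, len(hi)=0, max(lo)=36)
Step 2: insert 24 -> lo=[24] hi=[36] -> (len(lo)=1, len(hi)=1, max(lo)=24)
Step 3: insert 10 -> lo=[10, 24] hi=[36] -> (len(lo)=2, len(hi)=1, max(lo)=24)
Step 4: insert 28 -> lo=[10, 24] hi=[28, 36] -> (len(lo)=2, len(hi)=2, max(lo)=24)
Step 5: insert 22 -> lo=[10, 22, 24] hi=[28, 36] -> (len(lo)=3, len(hi)=2, max(lo)=24)
Step 6: insert 42 -> lo=[10, 22, 24] hi=[28, 36, 42] -> (len(lo)=3, len(hi)=3, max(lo)=24)
Step 7: insert 4 -> lo=[4, 10, 22, 24] hi=[28, 36, 42] -> (len(lo)=4, len(hi)=3, max(lo)=24)
Step 8: insert 6 -> lo=[4, 6, 10, 22] hi=[24, 28, 36, 42] -> (len(lo)=4, len(hi)=4, max(lo)=22)
Step 9: insert 43 -> lo=[4, 6, 10, 22, 24] hi=[28, 36, 42, 43] -> (len(lo)=5, len(hi)=4, max(lo)=24)

Answer: (1,0,36) (1,1,24) (2,1,24) (2,2,24) (3,2,24) (3,3,24) (4,3,24) (4,4,22) (5,4,24)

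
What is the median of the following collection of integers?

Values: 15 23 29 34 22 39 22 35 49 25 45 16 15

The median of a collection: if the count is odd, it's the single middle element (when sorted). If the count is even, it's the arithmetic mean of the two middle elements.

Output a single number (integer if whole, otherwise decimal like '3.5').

Answer: 25

Derivation:
Step 1: insert 15 -> lo=[15] (size 1, max 15) hi=[] (size 0) -> median=15
Step 2: insert 23 -> lo=[15] (size 1, max 15) hi=[23] (size 1, min 23) -> median=19
Step 3: insert 29 -> lo=[15, 23] (size 2, max 23) hi=[29] (size 1, min 29) -> median=23
Step 4: insert 34 -> lo=[15, 23] (size 2, max 23) hi=[29, 34] (size 2, min 29) -> median=26
Step 5: insert 22 -> lo=[15, 22, 23] (size 3, max 23) hi=[29, 34] (size 2, min 29) -> median=23
Step 6: insert 39 -> lo=[15, 22, 23] (size 3, max 23) hi=[29, 34, 39] (size 3, min 29) -> median=26
Step 7: insert 22 -> lo=[15, 22, 22, 23] (size 4, max 23) hi=[29, 34, 39] (size 3, min 29) -> median=23
Step 8: insert 35 -> lo=[15, 22, 22, 23] (size 4, max 23) hi=[29, 34, 35, 39] (size 4, min 29) -> median=26
Step 9: insert 49 -> lo=[15, 22, 22, 23, 29] (size 5, max 29) hi=[34, 35, 39, 49] (size 4, min 34) -> median=29
Step 10: insert 25 -> lo=[15, 22, 22, 23, 25] (size 5, max 25) hi=[29, 34, 35, 39, 49] (size 5, min 29) -> median=27
Step 11: insert 45 -> lo=[15, 22, 22, 23, 25, 29] (size 6, max 29) hi=[34, 35, 39, 45, 49] (size 5, min 34) -> median=29
Step 12: insert 16 -> lo=[15, 16, 22, 22, 23, 25] (size 6, max 25) hi=[29, 34, 35, 39, 45, 49] (size 6, min 29) -> median=27
Step 13: insert 15 -> lo=[15, 15, 16, 22, 22, 23, 25] (size 7, max 25) hi=[29, 34, 35, 39, 45, 49] (size 6, min 29) -> median=25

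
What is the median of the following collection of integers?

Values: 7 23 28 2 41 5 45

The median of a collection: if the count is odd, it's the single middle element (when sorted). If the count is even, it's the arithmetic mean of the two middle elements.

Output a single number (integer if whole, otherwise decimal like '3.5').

Step 1: insert 7 -> lo=[7] (size 1, max 7) hi=[] (size 0) -> median=7
Step 2: insert 23 -> lo=[7] (size 1, max 7) hi=[23] (size 1, min 23) -> median=15
Step 3: insert 28 -> lo=[7, 23] (size 2, max 23) hi=[28] (size 1, min 28) -> median=23
Step 4: insert 2 -> lo=[2, 7] (size 2, max 7) hi=[23, 28] (size 2, min 23) -> median=15
Step 5: insert 41 -> lo=[2, 7, 23] (size 3, max 23) hi=[28, 41] (size 2, min 28) -> median=23
Step 6: insert 5 -> lo=[2, 5, 7] (size 3, max 7) hi=[23, 28, 41] (size 3, min 23) -> median=15
Step 7: insert 45 -> lo=[2, 5, 7, 23] (size 4, max 23) hi=[28, 41, 45] (size 3, min 28) -> median=23

Answer: 23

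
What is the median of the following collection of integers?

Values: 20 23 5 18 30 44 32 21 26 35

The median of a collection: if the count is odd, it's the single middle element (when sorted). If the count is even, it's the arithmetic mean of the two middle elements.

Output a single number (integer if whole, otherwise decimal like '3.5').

Answer: 24.5

Derivation:
Step 1: insert 20 -> lo=[20] (size 1, max 20) hi=[] (size 0) -> median=20
Step 2: insert 23 -> lo=[20] (size 1, max 20) hi=[23] (size 1, min 23) -> median=21.5
Step 3: insert 5 -> lo=[5, 20] (size 2, max 20) hi=[23] (size 1, min 23) -> median=20
Step 4: insert 18 -> lo=[5, 18] (size 2, max 18) hi=[20, 23] (size 2, min 20) -> median=19
Step 5: insert 30 -> lo=[5, 18, 20] (size 3, max 20) hi=[23, 30] (size 2, min 23) -> median=20
Step 6: insert 44 -> lo=[5, 18, 20] (size 3, max 20) hi=[23, 30, 44] (size 3, min 23) -> median=21.5
Step 7: insert 32 -> lo=[5, 18, 20, 23] (size 4, max 23) hi=[30, 32, 44] (size 3, min 30) -> median=23
Step 8: insert 21 -> lo=[5, 18, 20, 21] (size 4, max 21) hi=[23, 30, 32, 44] (size 4, min 23) -> median=22
Step 9: insert 26 -> lo=[5, 18, 20, 21, 23] (size 5, max 23) hi=[26, 30, 32, 44] (size 4, min 26) -> median=23
Step 10: insert 35 -> lo=[5, 18, 20, 21, 23] (size 5, max 23) hi=[26, 30, 32, 35, 44] (size 5, min 26) -> median=24.5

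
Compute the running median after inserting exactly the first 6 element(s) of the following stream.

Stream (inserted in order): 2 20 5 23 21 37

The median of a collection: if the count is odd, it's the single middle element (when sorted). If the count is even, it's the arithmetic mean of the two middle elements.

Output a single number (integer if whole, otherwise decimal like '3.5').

Answer: 20.5

Derivation:
Step 1: insert 2 -> lo=[2] (size 1, max 2) hi=[] (size 0) -> median=2
Step 2: insert 20 -> lo=[2] (size 1, max 2) hi=[20] (size 1, min 20) -> median=11
Step 3: insert 5 -> lo=[2, 5] (size 2, max 5) hi=[20] (size 1, min 20) -> median=5
Step 4: insert 23 -> lo=[2, 5] (size 2, max 5) hi=[20, 23] (size 2, min 20) -> median=12.5
Step 5: insert 21 -> lo=[2, 5, 20] (size 3, max 20) hi=[21, 23] (size 2, min 21) -> median=20
Step 6: insert 37 -> lo=[2, 5, 20] (size 3, max 20) hi=[21, 23, 37] (size 3, min 21) -> median=20.5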